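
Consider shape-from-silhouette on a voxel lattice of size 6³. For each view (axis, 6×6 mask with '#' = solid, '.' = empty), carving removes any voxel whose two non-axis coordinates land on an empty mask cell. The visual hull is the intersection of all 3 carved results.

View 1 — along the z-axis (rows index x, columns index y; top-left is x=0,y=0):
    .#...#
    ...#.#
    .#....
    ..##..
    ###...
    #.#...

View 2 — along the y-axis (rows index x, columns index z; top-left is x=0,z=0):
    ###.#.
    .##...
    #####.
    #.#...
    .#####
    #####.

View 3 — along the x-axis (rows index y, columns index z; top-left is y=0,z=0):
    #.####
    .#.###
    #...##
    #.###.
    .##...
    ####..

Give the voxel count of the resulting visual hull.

initial block: 6^3 = 216
after view 1 [z-axis, 12 of 36 cells solid] → remaining = 72
after view 2 [y-axis, 23 of 36 cells solid] → remaining = 46
after view 3 [x-axis, 22 of 36 cells solid] → remaining = 30

30 voxels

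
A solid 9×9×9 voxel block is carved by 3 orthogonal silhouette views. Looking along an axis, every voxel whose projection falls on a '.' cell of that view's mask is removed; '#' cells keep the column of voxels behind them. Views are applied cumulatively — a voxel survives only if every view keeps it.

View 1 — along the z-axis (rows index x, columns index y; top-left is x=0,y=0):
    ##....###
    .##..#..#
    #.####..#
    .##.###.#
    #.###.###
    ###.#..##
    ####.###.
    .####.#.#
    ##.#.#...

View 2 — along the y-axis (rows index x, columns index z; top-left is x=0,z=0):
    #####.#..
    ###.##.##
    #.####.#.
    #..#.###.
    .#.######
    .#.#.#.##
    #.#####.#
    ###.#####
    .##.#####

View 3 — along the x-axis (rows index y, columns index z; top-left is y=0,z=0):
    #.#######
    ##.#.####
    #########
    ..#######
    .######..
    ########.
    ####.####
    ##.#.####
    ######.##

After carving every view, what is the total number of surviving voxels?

initial block: 9^3 = 729
carve view 1 (along z, XY-mask fill 51/81): 459 voxels remain
carve view 2 (along y, XZ-mask fill 58/81): 328 voxels remain
carve view 3 (along x, YZ-mask fill 68/81): 281 voxels remain

remaining voxels: 281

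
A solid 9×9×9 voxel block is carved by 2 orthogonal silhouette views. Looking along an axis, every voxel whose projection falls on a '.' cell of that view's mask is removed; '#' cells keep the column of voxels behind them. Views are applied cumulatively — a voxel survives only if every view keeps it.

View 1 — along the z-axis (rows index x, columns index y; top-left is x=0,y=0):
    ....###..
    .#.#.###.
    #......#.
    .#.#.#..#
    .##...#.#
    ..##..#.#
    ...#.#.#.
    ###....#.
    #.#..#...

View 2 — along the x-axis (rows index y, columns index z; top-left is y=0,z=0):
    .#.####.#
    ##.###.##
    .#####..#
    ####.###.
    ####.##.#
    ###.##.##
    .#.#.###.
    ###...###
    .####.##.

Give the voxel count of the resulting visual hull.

before carving: 729 voxels (9×9×9)
carve view 1 (along z, XY-mask fill 32/81): 288 voxels remain
carve view 2 (along x, YZ-mask fill 57/81): 202 voxels remain

202 voxels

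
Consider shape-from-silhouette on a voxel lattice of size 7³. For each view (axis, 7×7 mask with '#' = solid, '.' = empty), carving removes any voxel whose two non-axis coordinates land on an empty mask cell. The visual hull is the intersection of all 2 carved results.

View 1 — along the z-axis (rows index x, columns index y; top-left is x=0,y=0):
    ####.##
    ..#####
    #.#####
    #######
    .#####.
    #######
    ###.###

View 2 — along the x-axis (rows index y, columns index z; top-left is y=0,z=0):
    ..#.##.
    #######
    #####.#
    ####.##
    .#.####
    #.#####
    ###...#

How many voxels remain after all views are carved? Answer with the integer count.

224 voxels

full grid |V| = 343
[1] z-view keeps 42 columns → grid now 294
[2] x-view keeps 37 columns → grid now 224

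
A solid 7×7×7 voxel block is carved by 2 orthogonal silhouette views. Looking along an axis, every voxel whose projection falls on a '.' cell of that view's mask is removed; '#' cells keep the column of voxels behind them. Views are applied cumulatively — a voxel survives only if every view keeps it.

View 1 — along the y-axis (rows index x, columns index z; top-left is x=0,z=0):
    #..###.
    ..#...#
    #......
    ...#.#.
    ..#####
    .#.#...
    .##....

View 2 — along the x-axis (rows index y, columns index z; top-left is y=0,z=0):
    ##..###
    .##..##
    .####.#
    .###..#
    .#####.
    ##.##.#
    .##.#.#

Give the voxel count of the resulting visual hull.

80 voxels

initial block: 7^3 = 343
  1. axis=1 (XZ plane), |mask|=18  ⇒  voxels=126
  2. axis=0 (YZ plane), |mask|=32  ⇒  voxels=80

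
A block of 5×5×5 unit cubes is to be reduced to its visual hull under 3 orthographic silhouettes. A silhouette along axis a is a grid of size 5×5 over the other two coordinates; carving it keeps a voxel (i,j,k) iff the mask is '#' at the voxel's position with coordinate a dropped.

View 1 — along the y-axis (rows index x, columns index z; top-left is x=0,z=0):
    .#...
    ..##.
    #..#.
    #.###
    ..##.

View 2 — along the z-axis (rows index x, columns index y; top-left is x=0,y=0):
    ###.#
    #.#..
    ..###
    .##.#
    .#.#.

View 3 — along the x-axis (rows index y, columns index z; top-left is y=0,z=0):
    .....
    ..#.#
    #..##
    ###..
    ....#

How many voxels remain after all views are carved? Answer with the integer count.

|visual hull| = 12

initial block: 5^3 = 125
carve view 1 (along y, XZ-mask fill 11/25): 55 voxels remain
carve view 2 (along z, XY-mask fill 14/25): 30 voxels remain
carve view 3 (along x, YZ-mask fill 9/25): 12 voxels remain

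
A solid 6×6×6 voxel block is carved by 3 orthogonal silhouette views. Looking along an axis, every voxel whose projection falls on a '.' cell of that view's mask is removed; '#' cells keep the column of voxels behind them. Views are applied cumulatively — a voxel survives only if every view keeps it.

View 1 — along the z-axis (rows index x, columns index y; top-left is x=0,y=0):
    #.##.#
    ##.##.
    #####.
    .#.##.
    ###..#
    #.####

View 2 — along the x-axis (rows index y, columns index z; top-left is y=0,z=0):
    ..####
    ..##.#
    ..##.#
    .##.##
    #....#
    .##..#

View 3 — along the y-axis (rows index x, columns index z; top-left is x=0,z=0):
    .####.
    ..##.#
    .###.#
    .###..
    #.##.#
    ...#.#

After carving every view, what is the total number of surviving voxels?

start: 6×6×6 = 216 voxels
V1 z: intersect with XY mask (25 set) -- 150 left
V2 x: intersect with YZ mask (19 set) -- 81 left
V3 y: intersect with XZ mask (20 set) -- 54 left

54 voxels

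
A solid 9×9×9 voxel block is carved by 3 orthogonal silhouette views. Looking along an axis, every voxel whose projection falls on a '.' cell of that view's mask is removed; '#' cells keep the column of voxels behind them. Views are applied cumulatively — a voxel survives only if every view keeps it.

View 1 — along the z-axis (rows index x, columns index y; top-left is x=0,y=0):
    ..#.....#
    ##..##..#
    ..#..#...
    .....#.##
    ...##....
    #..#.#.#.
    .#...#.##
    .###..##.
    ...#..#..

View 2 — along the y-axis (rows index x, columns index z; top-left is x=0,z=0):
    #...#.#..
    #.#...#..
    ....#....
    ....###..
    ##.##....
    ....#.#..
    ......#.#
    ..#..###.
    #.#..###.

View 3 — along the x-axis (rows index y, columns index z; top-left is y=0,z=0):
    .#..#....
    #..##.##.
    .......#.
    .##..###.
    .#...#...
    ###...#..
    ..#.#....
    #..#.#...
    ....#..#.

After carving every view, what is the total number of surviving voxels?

initial block: 9^3 = 729
step 1: project along z, AND mask (29/81) → |grid| = 261
step 2: project along y, AND mask (27/81) → |grid| = 86
step 3: project along x, AND mask (26/81) → |grid| = 30

voxel count = 30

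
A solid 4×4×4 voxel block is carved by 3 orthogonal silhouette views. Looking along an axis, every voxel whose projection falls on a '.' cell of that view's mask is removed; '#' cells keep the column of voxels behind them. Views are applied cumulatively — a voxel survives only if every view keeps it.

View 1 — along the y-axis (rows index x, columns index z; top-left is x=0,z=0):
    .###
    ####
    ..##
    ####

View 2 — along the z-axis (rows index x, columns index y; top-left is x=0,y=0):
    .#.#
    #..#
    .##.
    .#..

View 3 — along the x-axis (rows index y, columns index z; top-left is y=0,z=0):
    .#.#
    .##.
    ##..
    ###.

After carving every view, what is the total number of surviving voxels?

full grid |V| = 64
carve view 1 (along y, XZ-mask fill 13/16): 52 voxels remain
carve view 2 (along z, XY-mask fill 7/16): 22 voxels remain
carve view 3 (along x, YZ-mask fill 9/16): 12 voxels remain

12 voxels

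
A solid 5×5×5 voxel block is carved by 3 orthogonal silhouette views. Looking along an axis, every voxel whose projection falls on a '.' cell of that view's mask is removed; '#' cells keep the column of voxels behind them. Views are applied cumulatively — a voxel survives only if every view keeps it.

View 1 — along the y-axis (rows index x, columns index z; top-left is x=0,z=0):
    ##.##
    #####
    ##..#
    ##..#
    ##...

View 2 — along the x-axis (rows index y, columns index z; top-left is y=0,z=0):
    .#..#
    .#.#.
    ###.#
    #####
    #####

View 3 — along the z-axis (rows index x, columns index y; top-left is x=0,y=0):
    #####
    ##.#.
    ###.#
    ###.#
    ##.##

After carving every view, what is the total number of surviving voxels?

remaining voxels: 48

before carving: 125 voxels (5×5×5)
carve view 1 (along y, XZ-mask fill 17/25): 85 voxels remain
carve view 2 (along x, YZ-mask fill 18/25): 65 voxels remain
carve view 3 (along z, XY-mask fill 20/25): 48 voxels remain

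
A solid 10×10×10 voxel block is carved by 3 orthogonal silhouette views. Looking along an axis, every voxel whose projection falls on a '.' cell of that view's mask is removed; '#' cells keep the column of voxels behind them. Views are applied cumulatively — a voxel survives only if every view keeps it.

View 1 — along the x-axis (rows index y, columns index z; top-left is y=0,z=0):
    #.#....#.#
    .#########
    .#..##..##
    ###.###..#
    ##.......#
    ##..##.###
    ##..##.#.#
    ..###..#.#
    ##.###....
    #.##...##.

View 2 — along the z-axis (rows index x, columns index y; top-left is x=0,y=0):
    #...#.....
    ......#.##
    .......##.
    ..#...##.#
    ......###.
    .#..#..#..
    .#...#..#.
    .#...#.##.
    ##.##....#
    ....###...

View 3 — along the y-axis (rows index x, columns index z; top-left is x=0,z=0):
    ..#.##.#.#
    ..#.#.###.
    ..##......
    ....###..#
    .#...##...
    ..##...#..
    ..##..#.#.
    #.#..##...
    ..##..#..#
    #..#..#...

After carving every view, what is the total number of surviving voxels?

remaining voxels: 60

initial block: 10^3 = 1000
  1. axis=0 (YZ plane), |mask|=56  ⇒  voxels=560
  2. axis=2 (XY plane), |mask|=32  ⇒  voxels=178
  3. axis=1 (XZ plane), |mask|=37  ⇒  voxels=60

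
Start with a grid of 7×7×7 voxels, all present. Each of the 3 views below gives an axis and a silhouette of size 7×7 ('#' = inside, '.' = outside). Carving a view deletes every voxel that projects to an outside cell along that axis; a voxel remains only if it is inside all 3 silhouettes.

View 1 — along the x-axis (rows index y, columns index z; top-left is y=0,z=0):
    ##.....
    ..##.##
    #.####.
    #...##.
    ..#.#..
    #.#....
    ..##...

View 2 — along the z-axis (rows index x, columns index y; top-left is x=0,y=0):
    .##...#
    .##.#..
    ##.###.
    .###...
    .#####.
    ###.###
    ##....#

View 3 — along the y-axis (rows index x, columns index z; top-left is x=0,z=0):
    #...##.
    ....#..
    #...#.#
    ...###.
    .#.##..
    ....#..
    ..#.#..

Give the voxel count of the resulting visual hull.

full grid |V| = 343
V1 x: intersect with YZ mask (20 set) -- 140 left
V2 z: intersect with XY mask (28 set) -- 88 left
V3 y: intersect with XZ mask (16 set) -- 28 left

remaining voxels: 28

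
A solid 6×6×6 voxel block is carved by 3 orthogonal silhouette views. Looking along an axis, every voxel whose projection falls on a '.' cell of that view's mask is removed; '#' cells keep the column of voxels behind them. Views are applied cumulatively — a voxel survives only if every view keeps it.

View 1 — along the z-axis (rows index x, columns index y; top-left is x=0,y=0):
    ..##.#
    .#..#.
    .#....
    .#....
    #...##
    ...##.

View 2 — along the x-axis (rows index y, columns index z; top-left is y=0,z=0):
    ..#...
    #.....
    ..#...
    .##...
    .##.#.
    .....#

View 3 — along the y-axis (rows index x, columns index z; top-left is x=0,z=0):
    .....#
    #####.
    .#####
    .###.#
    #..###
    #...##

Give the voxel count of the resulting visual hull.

initial block: 6^3 = 216
step 1: project along z, AND mask (12/36) → |grid| = 72
step 2: project along x, AND mask (9/36) → |grid| = 20
step 3: project along y, AND mask (22/36) → |grid| = 8

|visual hull| = 8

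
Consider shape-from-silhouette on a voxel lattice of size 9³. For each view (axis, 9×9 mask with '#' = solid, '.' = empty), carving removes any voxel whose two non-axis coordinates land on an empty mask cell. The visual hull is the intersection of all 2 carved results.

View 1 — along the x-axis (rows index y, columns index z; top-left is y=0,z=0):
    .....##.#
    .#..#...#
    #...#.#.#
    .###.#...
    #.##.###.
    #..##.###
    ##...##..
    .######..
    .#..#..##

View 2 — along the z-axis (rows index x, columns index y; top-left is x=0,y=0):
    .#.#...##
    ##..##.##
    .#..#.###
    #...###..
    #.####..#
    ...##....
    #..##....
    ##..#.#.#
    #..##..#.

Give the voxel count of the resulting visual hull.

full grid |V| = 729
carve view 1 (along x, YZ-mask fill 40/81): 360 voxels remain
carve view 2 (along z, XY-mask fill 39/81): 176 voxels remain

|visual hull| = 176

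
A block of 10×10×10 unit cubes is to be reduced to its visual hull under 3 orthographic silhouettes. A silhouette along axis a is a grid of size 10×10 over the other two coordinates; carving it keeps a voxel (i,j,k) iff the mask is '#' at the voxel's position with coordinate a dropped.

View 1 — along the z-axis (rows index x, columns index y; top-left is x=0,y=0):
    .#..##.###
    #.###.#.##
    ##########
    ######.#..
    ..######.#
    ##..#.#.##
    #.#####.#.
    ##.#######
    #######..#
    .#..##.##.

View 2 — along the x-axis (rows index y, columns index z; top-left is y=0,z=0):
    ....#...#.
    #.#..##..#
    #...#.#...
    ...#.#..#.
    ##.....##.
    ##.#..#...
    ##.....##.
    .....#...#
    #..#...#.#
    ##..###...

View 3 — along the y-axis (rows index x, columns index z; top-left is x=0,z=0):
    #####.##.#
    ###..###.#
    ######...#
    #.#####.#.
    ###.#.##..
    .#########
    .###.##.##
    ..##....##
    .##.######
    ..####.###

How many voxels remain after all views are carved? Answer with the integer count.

|visual hull| = 172

full grid |V| = 1000
V1 z: intersect with XY mask (72 set) -- 720 left
V2 x: intersect with YZ mask (36 set) -- 263 left
V3 y: intersect with XZ mask (70 set) -- 172 left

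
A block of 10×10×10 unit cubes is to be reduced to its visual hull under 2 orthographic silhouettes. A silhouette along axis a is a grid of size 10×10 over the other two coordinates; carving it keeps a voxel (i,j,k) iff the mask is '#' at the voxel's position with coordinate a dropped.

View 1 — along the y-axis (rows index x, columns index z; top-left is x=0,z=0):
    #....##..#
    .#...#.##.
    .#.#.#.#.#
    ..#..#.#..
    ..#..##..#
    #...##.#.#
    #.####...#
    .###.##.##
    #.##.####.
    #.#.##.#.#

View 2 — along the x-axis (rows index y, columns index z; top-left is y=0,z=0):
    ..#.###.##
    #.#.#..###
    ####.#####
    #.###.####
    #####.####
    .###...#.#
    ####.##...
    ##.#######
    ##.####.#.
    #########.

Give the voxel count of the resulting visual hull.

start: 10×10×10 = 1000 voxels
[1] y-view keeps 51 columns → grid now 510
[2] x-view keeps 74 columns → grid now 369

|visual hull| = 369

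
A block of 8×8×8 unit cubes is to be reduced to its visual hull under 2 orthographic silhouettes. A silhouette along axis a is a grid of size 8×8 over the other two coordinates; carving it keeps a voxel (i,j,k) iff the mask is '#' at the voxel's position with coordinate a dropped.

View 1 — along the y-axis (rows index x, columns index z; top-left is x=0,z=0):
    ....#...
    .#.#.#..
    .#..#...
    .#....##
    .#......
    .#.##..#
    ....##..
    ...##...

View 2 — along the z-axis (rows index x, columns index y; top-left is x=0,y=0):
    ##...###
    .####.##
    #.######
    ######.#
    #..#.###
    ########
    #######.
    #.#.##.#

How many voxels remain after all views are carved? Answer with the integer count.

full grid |V| = 512
  1. axis=1 (XZ plane), |mask|=18  ⇒  voxels=144
  2. axis=2 (XY plane), |mask|=50  ⇒  voxels=119

119 voxels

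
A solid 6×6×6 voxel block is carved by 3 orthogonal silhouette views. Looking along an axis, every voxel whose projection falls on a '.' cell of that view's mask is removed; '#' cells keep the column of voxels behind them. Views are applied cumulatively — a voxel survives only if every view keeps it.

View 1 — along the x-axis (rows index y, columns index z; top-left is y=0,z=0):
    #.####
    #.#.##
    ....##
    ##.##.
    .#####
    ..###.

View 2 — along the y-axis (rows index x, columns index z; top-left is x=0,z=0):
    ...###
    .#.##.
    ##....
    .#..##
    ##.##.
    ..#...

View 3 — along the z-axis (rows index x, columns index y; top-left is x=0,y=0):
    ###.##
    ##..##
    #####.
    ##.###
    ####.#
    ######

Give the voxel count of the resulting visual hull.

voxel count = 51

before carving: 216 voxels (6×6×6)
V1 x: intersect with YZ mask (23 set) -- 138 left
V2 y: intersect with XZ mask (16 set) -- 62 left
V3 z: intersect with XY mask (30 set) -- 51 left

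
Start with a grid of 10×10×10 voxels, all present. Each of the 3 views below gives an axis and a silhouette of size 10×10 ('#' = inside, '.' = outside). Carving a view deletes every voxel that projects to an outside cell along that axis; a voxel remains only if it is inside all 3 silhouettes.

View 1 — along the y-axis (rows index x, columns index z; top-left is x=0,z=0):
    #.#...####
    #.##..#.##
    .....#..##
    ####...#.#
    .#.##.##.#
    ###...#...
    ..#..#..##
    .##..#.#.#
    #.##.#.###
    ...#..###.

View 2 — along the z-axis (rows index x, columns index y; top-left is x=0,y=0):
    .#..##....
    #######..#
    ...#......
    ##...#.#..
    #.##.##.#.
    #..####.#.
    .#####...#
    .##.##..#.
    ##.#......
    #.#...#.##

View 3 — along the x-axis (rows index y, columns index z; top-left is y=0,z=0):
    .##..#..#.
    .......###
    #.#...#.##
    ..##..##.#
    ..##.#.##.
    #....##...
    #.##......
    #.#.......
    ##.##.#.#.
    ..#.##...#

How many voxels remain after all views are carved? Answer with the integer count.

full grid |V| = 1000
after view 1 [y-axis, 51 of 100 cells solid] → remaining = 510
after view 2 [z-axis, 47 of 100 cells solid] → remaining = 243
after view 3 [x-axis, 40 of 100 cells solid] → remaining = 104

104 voxels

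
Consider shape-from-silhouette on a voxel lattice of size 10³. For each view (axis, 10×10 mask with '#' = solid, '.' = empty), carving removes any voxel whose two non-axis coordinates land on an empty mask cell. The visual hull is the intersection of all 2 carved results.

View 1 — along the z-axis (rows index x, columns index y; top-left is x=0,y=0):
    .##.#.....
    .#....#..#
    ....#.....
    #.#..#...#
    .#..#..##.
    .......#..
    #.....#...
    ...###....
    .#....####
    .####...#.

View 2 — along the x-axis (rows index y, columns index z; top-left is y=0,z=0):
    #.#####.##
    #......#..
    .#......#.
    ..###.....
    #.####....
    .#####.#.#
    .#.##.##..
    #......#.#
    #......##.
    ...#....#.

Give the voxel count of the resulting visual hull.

before carving: 1000 voxels (10×10×10)
  1. axis=2 (XY plane), |mask|=31  ⇒  voxels=310
  2. axis=0 (YZ plane), |mask|=40  ⇒  voxels=116

remaining voxels: 116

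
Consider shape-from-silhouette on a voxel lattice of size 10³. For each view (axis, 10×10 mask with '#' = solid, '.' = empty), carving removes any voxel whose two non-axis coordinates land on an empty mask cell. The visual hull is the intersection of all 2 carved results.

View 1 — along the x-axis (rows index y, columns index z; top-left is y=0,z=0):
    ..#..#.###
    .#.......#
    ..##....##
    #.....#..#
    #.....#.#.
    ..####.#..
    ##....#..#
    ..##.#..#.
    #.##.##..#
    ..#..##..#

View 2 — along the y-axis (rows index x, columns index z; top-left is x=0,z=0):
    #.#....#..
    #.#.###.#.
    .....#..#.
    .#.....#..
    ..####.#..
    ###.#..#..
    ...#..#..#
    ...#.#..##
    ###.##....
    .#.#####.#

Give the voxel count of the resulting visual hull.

full grid |V| = 1000
V1 x: intersect with YZ mask (40 set) -- 400 left
V2 y: intersect with XZ mask (42 set) -- 163 left

remaining voxels: 163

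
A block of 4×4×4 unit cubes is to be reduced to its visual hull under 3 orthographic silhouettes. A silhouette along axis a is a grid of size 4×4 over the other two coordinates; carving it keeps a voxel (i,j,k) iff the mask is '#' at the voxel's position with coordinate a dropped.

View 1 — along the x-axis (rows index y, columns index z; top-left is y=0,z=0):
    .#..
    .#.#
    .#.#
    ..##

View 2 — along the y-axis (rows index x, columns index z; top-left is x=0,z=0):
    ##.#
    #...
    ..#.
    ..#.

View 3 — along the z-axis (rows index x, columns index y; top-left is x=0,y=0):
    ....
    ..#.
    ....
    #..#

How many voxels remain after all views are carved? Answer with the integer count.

1 voxels

full grid |V| = 64
V1 x: intersect with YZ mask (7 set) -- 28 left
V2 y: intersect with XZ mask (6 set) -- 8 left
V3 z: intersect with XY mask (3 set) -- 1 left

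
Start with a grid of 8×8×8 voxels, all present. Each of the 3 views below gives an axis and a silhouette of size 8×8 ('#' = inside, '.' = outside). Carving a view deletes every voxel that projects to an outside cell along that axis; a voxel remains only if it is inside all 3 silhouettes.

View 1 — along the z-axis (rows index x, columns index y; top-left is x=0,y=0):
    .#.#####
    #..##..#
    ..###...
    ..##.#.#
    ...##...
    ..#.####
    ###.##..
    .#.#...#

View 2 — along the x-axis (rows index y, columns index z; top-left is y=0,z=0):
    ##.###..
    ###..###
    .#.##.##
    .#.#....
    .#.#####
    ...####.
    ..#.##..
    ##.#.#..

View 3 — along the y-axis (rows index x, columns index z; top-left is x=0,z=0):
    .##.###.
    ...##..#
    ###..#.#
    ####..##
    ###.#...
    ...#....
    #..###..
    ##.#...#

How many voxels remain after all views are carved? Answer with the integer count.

start: 8×8×8 = 512 voxels
step 1: project along z, AND mask (32/64) → |grid| = 256
step 2: project along x, AND mask (35/64) → |grid| = 138
step 3: project along y, AND mask (32/64) → |grid| = 70

70 voxels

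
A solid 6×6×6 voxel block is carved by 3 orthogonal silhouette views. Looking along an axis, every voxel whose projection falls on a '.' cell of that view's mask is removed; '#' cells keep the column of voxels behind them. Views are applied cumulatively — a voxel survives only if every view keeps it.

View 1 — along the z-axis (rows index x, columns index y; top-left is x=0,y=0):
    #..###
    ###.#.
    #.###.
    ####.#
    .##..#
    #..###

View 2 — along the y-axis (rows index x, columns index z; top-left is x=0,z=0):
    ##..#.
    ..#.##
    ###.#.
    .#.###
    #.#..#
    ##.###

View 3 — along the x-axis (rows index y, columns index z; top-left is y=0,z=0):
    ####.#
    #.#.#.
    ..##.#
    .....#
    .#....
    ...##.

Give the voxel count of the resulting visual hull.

voxel count = 36

before carving: 216 voxels (6×6×6)
V1 z: intersect with XY mask (24 set) -- 144 left
V2 y: intersect with XZ mask (22 set) -- 89 left
V3 x: intersect with YZ mask (15 set) -- 36 left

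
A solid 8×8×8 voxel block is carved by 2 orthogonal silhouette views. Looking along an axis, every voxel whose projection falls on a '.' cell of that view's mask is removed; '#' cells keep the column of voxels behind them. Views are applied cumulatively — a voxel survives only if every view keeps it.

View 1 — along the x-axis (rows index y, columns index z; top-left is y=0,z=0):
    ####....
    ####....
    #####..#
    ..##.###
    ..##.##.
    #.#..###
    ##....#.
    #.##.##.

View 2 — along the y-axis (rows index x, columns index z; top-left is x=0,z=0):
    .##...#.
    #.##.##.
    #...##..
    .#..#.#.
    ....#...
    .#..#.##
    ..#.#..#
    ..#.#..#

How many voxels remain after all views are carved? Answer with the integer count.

remaining voxels: 101

before carving: 512 voxels (8×8×8)
[1] x-view keeps 36 columns → grid now 288
[2] y-view keeps 25 columns → grid now 101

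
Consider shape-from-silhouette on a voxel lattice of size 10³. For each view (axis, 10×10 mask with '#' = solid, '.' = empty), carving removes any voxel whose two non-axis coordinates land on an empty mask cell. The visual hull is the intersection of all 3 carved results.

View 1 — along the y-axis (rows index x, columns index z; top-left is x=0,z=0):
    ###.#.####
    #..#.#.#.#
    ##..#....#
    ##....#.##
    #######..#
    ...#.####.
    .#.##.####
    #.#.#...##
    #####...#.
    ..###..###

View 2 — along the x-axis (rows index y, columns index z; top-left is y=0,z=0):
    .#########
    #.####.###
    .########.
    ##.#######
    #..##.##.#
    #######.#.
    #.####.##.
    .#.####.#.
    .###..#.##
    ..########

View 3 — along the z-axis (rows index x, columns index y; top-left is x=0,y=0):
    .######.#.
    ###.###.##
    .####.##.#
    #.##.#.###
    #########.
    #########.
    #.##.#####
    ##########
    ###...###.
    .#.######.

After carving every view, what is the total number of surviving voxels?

initial block: 10^3 = 1000
[1] y-view keeps 59 columns → grid now 590
[2] x-view keeps 75 columns → grid now 439
[3] z-view keeps 78 columns → grid now 343

voxel count = 343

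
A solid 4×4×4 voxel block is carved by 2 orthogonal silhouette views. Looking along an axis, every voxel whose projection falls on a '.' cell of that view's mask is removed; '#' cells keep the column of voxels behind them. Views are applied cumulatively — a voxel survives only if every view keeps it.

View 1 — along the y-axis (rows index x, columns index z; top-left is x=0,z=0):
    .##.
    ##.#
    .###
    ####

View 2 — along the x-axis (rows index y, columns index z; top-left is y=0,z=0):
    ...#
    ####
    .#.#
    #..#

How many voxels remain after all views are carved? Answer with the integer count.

voxel count = 27

full grid |V| = 64
after view 1 [y-axis, 12 of 16 cells solid] → remaining = 48
after view 2 [x-axis, 9 of 16 cells solid] → remaining = 27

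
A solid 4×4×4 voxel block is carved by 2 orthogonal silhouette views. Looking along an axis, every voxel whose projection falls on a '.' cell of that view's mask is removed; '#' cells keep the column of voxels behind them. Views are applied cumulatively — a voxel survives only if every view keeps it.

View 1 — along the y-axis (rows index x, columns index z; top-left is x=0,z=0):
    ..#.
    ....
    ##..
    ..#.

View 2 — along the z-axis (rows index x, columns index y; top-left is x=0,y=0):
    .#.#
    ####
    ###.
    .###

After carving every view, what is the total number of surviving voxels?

start: 4×4×4 = 64 voxels
step 1: project along y, AND mask (4/16) → |grid| = 16
step 2: project along z, AND mask (12/16) → |grid| = 11

|visual hull| = 11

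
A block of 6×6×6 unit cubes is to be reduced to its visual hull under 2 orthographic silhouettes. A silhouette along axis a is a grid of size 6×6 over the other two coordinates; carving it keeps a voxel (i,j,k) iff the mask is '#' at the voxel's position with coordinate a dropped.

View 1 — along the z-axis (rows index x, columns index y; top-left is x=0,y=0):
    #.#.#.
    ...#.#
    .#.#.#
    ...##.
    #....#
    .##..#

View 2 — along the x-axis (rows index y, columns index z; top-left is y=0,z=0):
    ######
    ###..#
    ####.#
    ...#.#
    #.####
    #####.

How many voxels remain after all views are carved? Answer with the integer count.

initial block: 6^3 = 216
[1] z-view keeps 15 columns → grid now 90
[2] x-view keeps 27 columns → grid now 66

remaining voxels: 66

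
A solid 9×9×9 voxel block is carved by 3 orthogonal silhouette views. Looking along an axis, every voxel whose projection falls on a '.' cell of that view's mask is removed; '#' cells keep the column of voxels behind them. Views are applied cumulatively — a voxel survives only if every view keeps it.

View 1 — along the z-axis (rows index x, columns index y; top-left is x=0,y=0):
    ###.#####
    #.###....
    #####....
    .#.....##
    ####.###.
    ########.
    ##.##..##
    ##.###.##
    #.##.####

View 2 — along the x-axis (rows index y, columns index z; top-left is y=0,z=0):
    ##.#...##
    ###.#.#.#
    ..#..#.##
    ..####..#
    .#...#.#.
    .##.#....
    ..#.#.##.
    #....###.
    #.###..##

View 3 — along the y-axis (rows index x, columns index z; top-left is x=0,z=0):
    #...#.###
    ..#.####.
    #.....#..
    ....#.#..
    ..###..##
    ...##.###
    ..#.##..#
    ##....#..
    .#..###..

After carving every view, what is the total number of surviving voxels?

108 voxels

start: 9×9×9 = 729 voxels
  1. axis=2 (XY plane), |mask|=55  ⇒  voxels=495
  2. axis=0 (YZ plane), |mask|=40  ⇒  voxels=248
  3. axis=1 (XZ plane), |mask|=35  ⇒  voxels=108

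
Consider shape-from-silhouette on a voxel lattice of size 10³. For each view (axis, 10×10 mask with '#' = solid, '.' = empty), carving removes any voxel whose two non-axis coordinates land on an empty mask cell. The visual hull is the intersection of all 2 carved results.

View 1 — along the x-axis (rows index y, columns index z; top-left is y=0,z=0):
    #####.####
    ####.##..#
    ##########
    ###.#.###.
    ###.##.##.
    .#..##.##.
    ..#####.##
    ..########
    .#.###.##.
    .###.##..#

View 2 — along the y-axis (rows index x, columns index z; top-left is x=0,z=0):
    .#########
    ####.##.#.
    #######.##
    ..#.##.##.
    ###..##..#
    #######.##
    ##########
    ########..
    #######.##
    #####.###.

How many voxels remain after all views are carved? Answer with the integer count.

remaining voxels: 582

before carving: 1000 voxels (10×10×10)
  1. axis=0 (YZ plane), |mask|=72  ⇒  voxels=720
  2. axis=1 (XZ plane), |mask|=80  ⇒  voxels=582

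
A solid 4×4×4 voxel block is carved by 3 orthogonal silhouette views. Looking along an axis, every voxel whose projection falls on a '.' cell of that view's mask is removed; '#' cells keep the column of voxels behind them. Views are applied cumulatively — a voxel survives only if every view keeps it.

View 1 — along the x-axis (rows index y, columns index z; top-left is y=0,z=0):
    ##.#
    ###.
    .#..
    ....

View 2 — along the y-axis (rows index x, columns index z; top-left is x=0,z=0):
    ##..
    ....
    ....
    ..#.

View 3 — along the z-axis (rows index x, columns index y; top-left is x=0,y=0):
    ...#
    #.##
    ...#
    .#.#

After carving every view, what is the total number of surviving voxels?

1 voxels

before carving: 64 voxels (4×4×4)
step 1: project along x, AND mask (7/16) → |grid| = 28
step 2: project along y, AND mask (3/16) → |grid| = 6
step 3: project along z, AND mask (7/16) → |grid| = 1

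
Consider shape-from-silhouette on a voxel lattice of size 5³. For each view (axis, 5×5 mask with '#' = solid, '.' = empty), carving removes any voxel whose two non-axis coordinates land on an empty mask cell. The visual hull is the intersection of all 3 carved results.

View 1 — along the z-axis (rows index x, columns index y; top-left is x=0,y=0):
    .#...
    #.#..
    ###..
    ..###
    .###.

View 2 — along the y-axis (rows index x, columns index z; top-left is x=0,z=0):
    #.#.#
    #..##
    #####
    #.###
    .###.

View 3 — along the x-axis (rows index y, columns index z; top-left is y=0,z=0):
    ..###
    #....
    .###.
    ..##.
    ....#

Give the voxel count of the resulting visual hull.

before carving: 125 voxels (5×5×5)
after view 1 [z-axis, 12 of 25 cells solid] → remaining = 60
after view 2 [y-axis, 18 of 25 cells solid] → remaining = 45
after view 3 [x-axis, 10 of 25 cells solid] → remaining = 21

|visual hull| = 21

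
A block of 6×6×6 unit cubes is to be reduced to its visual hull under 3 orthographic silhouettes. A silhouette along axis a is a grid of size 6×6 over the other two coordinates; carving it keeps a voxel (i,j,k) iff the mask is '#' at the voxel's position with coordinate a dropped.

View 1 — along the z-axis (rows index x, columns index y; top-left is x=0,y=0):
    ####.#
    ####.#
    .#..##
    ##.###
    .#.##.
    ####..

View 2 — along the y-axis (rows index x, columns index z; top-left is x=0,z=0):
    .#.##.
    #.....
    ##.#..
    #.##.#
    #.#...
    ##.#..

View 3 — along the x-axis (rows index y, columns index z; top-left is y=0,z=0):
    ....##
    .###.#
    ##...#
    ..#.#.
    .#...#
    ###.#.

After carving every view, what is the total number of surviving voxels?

|visual hull| = 28

before carving: 216 voxels (6×6×6)
  1. axis=2 (XY plane), |mask|=25  ⇒  voxels=150
  2. axis=1 (XZ plane), |mask|=16  ⇒  voxels=67
  3. axis=0 (YZ plane), |mask|=17  ⇒  voxels=28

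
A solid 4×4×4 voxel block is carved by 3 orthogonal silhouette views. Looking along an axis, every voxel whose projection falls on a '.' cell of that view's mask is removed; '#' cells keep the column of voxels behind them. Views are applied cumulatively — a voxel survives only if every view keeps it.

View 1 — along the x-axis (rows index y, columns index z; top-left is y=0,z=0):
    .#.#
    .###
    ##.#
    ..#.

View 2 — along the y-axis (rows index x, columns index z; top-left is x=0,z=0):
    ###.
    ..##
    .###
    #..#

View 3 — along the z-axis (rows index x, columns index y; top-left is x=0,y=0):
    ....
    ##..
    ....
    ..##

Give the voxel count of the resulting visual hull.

5 voxels

before carving: 64 voxels (4×4×4)
step 1: project along x, AND mask (9/16) → |grid| = 36
step 2: project along y, AND mask (10/16) → |grid| = 23
step 3: project along z, AND mask (4/16) → |grid| = 5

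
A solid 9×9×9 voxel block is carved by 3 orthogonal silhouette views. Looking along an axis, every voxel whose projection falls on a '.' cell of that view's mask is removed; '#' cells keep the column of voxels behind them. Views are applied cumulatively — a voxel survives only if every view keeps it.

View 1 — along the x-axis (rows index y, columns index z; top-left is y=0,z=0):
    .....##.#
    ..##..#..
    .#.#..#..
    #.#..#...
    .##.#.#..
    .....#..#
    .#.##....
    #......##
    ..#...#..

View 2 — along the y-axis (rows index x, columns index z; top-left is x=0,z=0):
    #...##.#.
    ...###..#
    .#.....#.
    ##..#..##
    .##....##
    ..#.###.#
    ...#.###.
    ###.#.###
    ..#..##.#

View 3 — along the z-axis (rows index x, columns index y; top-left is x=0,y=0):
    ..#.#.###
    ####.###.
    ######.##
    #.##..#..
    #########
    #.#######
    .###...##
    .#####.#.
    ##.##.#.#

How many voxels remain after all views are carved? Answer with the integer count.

initial block: 9^3 = 729
after view 1 [x-axis, 26 of 81 cells solid] → remaining = 234
after view 2 [y-axis, 39 of 81 cells solid] → remaining = 109
after view 3 [z-axis, 58 of 81 cells solid] → remaining = 80

voxel count = 80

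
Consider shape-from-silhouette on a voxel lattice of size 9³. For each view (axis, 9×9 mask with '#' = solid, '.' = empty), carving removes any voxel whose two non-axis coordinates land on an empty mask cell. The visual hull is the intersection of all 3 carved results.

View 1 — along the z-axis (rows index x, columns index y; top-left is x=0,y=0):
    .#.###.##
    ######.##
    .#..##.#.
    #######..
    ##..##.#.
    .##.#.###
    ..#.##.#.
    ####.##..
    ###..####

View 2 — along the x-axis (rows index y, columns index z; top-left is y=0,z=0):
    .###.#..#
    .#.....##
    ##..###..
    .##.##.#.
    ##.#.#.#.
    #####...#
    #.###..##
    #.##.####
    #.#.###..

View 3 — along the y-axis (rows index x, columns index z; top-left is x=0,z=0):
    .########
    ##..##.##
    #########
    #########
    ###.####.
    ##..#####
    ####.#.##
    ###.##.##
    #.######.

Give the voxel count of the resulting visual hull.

remaining voxels: 228

before carving: 729 voxels (9×9×9)
carve view 1 (along z, XY-mask fill 53/81): 477 voxels remain
carve view 2 (along x, YZ-mask fill 47/81): 275 voxels remain
carve view 3 (along y, XZ-mask fill 67/81): 228 voxels remain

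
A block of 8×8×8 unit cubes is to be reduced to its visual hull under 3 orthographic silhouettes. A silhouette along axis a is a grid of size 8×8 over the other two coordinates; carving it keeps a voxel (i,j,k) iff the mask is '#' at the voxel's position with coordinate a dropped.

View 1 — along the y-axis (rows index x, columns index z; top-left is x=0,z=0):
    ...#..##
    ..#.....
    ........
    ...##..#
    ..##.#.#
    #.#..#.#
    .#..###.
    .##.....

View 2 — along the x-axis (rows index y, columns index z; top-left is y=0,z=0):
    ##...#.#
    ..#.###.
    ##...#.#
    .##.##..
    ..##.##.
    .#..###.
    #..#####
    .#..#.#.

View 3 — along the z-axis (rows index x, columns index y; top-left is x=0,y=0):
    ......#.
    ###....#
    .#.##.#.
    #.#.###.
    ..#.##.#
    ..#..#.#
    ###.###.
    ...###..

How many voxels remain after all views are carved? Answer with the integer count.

initial block: 8^3 = 512
V1 y: intersect with XZ mask (21 set) -- 168 left
V2 x: intersect with YZ mask (33 set) -- 84 left
V3 z: intersect with XY mask (30 set) -- 41 left

voxel count = 41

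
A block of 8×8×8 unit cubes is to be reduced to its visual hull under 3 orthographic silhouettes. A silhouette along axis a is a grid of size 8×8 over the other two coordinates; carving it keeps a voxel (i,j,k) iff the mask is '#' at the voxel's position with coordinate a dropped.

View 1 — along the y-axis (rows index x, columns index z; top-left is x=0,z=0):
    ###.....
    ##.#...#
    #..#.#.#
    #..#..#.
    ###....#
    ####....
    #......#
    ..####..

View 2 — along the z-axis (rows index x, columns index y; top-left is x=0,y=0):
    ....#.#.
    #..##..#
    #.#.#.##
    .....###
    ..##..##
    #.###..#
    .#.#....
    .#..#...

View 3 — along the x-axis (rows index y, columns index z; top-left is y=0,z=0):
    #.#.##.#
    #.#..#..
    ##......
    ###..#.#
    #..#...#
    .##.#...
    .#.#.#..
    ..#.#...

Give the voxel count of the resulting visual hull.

voxel count = 44

start: 8×8×8 = 512 voxels
[1] y-view keeps 28 columns → grid now 224
[2] z-view keeps 27 columns → grid now 99
[3] x-view keeps 26 columns → grid now 44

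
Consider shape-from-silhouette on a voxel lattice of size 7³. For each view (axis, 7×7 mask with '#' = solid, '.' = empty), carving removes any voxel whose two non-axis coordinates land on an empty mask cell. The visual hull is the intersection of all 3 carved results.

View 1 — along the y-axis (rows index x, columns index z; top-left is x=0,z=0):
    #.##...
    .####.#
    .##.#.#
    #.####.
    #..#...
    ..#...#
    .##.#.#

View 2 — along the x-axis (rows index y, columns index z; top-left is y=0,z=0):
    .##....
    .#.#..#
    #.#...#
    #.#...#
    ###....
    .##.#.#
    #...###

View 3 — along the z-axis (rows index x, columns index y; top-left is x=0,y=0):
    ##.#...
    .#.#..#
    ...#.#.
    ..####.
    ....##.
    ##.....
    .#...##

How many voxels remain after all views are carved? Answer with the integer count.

|visual hull| = 36

before carving: 343 voxels (7×7×7)
carve view 1 (along y, XZ-mask fill 25/49): 175 voxels remain
carve view 2 (along x, YZ-mask fill 22/49): 87 voxels remain
carve view 3 (along z, XY-mask fill 19/49): 36 voxels remain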